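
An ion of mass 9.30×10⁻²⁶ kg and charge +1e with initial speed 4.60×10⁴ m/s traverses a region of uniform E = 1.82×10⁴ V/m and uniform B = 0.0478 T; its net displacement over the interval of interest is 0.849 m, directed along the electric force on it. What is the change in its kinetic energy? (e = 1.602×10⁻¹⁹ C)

The magnetic force is always ⟂ v and does no work; only the electric force changes KE.
ΔKE = F_E · d = |q|E d = (1.602×10⁻¹⁹)(1.82×10⁴)(0.849) ≈ 2.48×10⁻¹⁵ J.

ΔKE ≈ 2.48×10⁻¹⁵ J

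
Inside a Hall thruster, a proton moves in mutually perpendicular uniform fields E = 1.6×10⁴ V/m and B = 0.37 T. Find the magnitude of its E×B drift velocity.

The steady drift has the magnetic force balancing the electric force, so v_d = E/B.
v_d = 1.6×10⁴/0.37 = 4.3×10⁴ m/s.

v_d ≈ 4.3×10⁴ m/s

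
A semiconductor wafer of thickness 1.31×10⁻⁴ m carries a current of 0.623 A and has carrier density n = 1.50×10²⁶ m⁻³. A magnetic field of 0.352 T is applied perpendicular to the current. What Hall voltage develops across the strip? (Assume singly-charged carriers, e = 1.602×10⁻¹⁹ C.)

V_H = IB/(n e t).
V_H = (0.623)(0.352)/((1.50×10²⁶)(1.602×10⁻¹⁹)(1.31×10⁻⁴)) ≈ 6.97×10⁻⁵ V.

V_H ≈ 6.97×10⁻⁵ V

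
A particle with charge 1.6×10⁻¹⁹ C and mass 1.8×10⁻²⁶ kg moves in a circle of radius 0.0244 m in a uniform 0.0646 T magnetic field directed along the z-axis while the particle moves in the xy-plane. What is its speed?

From |q|vB = mv²/r, v = |q|Br/m.
v = (1.6×10⁻¹⁹)(0.0646)(0.0244)/1.8×10⁻²⁶ ≈ 1.40×10⁴ m/s.

v ≈ 1.40×10⁴ m/s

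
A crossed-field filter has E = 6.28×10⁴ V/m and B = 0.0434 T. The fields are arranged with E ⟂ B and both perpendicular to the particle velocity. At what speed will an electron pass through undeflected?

For undeflected motion the electric and magnetic forces balance: qE = qvB.
v = E/B = 6.28×10⁴/0.0434 = 1.45×10⁶ m/s.

v = 1.45×10⁶ m/s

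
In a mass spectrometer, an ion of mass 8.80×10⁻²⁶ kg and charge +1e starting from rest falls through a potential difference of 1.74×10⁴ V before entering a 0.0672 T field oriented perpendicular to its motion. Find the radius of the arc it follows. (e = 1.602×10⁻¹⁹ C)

Acceleration: |q|V = ½mv² ⇒ v = √(2|q|V/m) = √(2·1.602×10⁻¹⁹·1.74×10⁴/8.80×10⁻²⁶) ≈ 2.517×10⁵ m/s.
In the field: r = mv/(|q|B) = (8.80×10⁻²⁶)(2.517×10⁵)/((1.602×10⁻¹⁹)(0.0672)) ≈ 2.06 m.

r ≈ 2.06 m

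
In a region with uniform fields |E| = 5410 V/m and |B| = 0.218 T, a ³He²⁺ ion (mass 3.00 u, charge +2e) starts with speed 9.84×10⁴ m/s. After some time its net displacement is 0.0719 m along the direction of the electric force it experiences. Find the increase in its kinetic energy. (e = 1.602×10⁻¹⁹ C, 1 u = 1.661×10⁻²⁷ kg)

The magnetic force is always ⟂ v and does no work; only the electric force changes KE.
ΔKE = F_E · d = |q|E d = (3.204×10⁻¹⁹)(5410)(0.0719) ≈ 1.25×10⁻¹⁶ J.

ΔKE ≈ 1.25×10⁻¹⁶ J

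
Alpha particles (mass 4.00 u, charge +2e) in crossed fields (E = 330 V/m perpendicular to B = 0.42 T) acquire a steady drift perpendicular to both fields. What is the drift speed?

v_d ≈ 790 m/s

In crossed fields the guiding centre drifts at v_d = |E×B|/B² = E/B, independent of charge and mass.
v_d = 330/0.42 = 790 m/s.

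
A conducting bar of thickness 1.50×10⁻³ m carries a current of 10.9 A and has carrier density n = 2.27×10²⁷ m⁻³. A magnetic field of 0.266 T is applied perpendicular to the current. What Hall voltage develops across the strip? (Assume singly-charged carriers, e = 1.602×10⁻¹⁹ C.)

V_H = IB/(n e t).
V_H = (10.9)(0.266)/((2.27×10²⁷)(1.602×10⁻¹⁹)(1.50×10⁻³)) ≈ 5.32×10⁻⁶ V.

V_H ≈ 5.32×10⁻⁶ V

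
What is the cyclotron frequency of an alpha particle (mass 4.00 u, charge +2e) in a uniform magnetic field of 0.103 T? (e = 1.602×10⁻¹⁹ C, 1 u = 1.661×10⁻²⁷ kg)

f ≈ 7.91×10⁵ Hz

f = |q|B/(2πm).
f = (3.204×10⁻¹⁹)(0.103)/(2π·6.644×10⁻²⁷) ≈ 7.91×10⁵ Hz.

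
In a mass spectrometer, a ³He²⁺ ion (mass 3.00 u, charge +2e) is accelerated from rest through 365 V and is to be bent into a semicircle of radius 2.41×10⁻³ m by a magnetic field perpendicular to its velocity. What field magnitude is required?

B ≈ 1.40 T

v = √(2|q|V/m) = √(2·3.204×10⁻¹⁹·365/4.983×10⁻²⁷) ≈ 2.167×10⁵ m/s.
B = mv/(|q|r) = (4.983×10⁻²⁷)(2.167×10⁵)/((3.204×10⁻¹⁹)(2.41×10⁻³)) ≈ 1.40 T.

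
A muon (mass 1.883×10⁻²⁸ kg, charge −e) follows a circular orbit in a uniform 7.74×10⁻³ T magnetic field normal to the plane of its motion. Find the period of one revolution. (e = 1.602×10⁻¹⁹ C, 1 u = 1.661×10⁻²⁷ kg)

The cyclotron period depends only on m, q, B: T = 2πm/(|q|B).
T = 2π(1.883×10⁻²⁸)/((1.602×10⁻¹⁹)(7.74×10⁻³)) ≈ 9.54×10⁻⁷ s.

T ≈ 9.54×10⁻⁷ s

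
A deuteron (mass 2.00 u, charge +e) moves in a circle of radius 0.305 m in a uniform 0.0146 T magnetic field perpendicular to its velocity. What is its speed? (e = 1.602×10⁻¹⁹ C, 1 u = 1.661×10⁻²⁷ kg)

v ≈ 2.15×10⁵ m/s

From |q|vB = mv²/r, v = |q|Br/m.
v = (1.602×10⁻¹⁹)(0.0146)(0.305)/3.322×10⁻²⁷ ≈ 2.15×10⁵ m/s.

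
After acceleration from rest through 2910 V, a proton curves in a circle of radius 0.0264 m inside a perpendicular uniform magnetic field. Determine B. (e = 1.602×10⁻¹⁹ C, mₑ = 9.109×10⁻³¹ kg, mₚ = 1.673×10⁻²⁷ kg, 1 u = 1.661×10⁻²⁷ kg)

B ≈ 0.295 T

v = √(2|q|V/m) = √(2·1.602×10⁻¹⁹·2910/1.673×10⁻²⁷) ≈ 7.465×10⁵ m/s.
B = mv/(|q|r) = (1.673×10⁻²⁷)(7.465×10⁵)/((1.602×10⁻¹⁹)(0.0264)) ≈ 0.295 T.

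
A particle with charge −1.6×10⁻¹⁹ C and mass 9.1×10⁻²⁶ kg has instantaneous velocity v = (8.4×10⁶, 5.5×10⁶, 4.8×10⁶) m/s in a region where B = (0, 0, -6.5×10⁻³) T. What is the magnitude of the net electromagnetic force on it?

|F| ≈ 1.04×10⁻¹⁴ N

v×B = (-3.58×10⁴, 5.46×10⁴, 0) N/C.
F = q v×B = (−1.6×10⁻¹⁹ C)·(-3.58×10⁴, 5.46×10⁴, 0) = (5.72×10⁻¹⁵, -8.74×10⁻¹⁵, 0) N.
|F| = 1.04×10⁻¹⁴ N.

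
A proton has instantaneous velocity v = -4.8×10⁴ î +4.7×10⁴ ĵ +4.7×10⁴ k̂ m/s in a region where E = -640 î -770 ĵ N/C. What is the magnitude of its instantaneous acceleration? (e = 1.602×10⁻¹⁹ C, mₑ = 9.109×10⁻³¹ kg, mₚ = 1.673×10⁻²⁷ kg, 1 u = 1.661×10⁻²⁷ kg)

Only an electric field acts, so F = qE = (1.602×10⁻¹⁹ C)·(-640, -770, 0) = (-1.03×10⁻¹⁶, -1.23×10⁻¹⁶, 0) N.
|a| = |F|/m = 1.604×10⁻¹⁶/1.673×10⁻²⁷ ≈ 9.59×10¹⁰ m/s².

|a| ≈ 9.59×10¹⁰ m/s²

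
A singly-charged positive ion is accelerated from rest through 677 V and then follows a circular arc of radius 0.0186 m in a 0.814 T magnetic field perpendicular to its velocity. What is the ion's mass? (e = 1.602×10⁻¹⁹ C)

Combine |q|V = ½mv² and r = mv/(|q|B): eliminate v to get m = qB²r²/(2V).
m = (1.602×10⁻¹⁹)(0.814)²(0.0186)²/(2·677) ≈ 2.71×10⁻²⁶ kg.

m ≈ 2.71×10⁻²⁶ kg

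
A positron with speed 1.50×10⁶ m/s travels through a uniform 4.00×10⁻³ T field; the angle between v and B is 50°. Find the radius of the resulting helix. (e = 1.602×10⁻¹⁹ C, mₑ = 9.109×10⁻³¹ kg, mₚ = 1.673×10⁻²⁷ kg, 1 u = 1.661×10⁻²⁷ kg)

r ≈ 1.63×10⁻³ m

v⊥ = v sinθ = 1.50×10⁶·sin50° ≈ 1.149×10⁶ m/s.
r = m v⊥/(|q|B) = (9.109×10⁻³¹)(1.149×10⁶)/((1.602×10⁻¹⁹)(4.00×10⁻³)) ≈ 1.63×10⁻³ m.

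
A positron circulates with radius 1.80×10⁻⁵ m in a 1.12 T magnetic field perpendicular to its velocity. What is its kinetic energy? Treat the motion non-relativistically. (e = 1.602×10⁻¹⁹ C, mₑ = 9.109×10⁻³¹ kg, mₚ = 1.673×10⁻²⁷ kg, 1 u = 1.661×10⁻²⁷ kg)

v = |q|Br/m, then KE = ½mv² = (qBr)²/(2m).
v = (1.602×10⁻¹⁹)(1.12)(1.80×10⁻⁵)/9.109×10⁻³¹ ≈ 3.546×10⁶ m/s.
KE = ½(9.109×10⁻³¹)(3.546×10⁶)² ≈ 5.73×10⁻¹⁸ J.

KE ≈ 5.73×10⁻¹⁸ J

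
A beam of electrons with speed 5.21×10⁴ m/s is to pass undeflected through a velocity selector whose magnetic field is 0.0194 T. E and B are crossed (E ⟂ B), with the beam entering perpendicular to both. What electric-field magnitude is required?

For straight-line motion qE = qvB, so E = vB.
E = 5.21×10⁴ × 0.0194 = 1010 V/m.

E = 1010 V/m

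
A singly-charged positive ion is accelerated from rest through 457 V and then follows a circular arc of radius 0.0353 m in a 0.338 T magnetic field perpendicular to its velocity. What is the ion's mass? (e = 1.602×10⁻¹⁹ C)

Combine |q|V = ½mv² and r = mv/(|q|B): eliminate v to get m = qB²r²/(2V).
m = (1.602×10⁻¹⁹)(0.338)²(0.0353)²/(2·457) ≈ 2.50×10⁻²⁶ kg.

m ≈ 2.50×10⁻²⁶ kg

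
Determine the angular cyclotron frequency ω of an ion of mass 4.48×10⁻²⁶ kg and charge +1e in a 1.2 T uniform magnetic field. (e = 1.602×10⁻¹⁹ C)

ω = |q|B/m.
ω = (1.602×10⁻¹⁹)(1.2)/4.48×10⁻²⁶ ≈ 4.3×10⁶ rad/s.

ω ≈ 4.3×10⁶ rad/s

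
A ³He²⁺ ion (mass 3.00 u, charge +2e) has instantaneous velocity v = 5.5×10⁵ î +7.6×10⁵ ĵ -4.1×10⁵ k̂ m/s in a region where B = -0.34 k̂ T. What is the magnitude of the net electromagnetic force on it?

|F| ≈ 1.02×10⁻¹³ N

v×B = (-2.58×10⁵, 1.87×10⁵, 0) N/C.
F = q v×B = (3.204×10⁻¹⁹ C)·(-2.58×10⁵, 1.87×10⁵, 0) = (-8.28×10⁻¹⁴, 5.99×10⁻¹⁴, 0) N.
|F| = 1.02×10⁻¹³ N.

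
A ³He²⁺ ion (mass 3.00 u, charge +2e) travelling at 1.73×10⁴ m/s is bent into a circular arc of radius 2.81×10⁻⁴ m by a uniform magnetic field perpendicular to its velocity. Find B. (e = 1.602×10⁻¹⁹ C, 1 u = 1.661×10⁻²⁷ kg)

From |q|vB = mv²/r, B = mv/(|q|r).
B = (4.983×10⁻²⁷)(1.73×10⁴)/((3.204×10⁻¹⁹)(2.81×10⁻⁴)) ≈ 0.957 T.

B ≈ 0.957 T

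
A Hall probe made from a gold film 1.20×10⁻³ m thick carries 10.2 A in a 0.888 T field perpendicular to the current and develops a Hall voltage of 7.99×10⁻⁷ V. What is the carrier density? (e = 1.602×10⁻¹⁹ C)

From V_H = IB/(n e t), n = IB/(V_H e t).
n = (10.2)(0.888)/((7.99×10⁻⁷)(1.602×10⁻¹⁹)(1.20×10⁻³)) ≈ 5.90×10²⁸ m⁻³.

n ≈ 5.90×10²⁸ m⁻³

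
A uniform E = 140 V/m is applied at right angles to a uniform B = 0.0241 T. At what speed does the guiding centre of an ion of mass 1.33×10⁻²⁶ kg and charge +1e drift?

The E×B drift speed is v_d = E/B.
v_d = 140/0.0241 = 5810 m/s.

v_d ≈ 5810 m/s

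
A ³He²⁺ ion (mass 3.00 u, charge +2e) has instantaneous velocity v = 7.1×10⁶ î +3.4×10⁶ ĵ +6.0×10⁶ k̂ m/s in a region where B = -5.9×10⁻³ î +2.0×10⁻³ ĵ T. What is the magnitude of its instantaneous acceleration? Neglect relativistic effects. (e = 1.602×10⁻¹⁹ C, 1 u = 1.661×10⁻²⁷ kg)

|a| ≈ 3.26×10¹² m/s²

v×B = (-1.20×10⁴, -3.54×10⁴, 3.43×10⁴) N/C.
F = q v×B = (3.204×10⁻¹⁹ C)·(-1.20×10⁴, -3.54×10⁴, 3.43×10⁴) = (-3.84×10⁻¹⁵, -1.13×10⁻¹⁴, 1.10×10⁻¹⁴) N.
|a| = |F|/m = 1.625×10⁻¹⁴/4.983×10⁻²⁷ ≈ 3.26×10¹² m/s².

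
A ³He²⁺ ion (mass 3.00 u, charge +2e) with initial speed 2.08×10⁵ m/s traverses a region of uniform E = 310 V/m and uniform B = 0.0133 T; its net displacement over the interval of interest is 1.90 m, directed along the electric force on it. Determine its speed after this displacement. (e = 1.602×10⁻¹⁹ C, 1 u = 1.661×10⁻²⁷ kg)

v_f ≈ 3.45×10⁵ m/s

B does no work; ΔKE = |q|E d.
½mv_f² = ½mv₀² + |q|Ed = ½(4.983×10⁻²⁷)(2.08×10⁵)² + (3.204×10⁻¹⁹)(310)(1.90) ≈ 1.078×10⁻¹⁶ J + 1.887×10⁻¹⁶ J ≈ 2.965×10⁻¹⁶ J.
v_f = √(2·2.965×10⁻¹⁶/4.983×10⁻²⁷) ≈ 3.45×10⁵ m/s.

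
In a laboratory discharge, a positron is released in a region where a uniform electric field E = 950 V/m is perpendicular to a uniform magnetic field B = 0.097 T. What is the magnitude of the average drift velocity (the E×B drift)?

v_d ≈ 9800 m/s

In crossed fields the guiding centre drifts at v_d = |E×B|/B² = E/B, independent of charge and mass.
v_d = 950/0.097 = 9800 m/s.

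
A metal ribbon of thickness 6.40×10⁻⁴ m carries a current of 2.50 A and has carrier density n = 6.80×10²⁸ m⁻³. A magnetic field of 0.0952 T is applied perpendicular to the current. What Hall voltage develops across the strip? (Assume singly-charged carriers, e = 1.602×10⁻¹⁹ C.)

V_H ≈ 3.41×10⁻⁸ V

V_H = IB/(n e t).
V_H = (2.50)(0.0952)/((6.80×10²⁸)(1.602×10⁻¹⁹)(6.40×10⁻⁴)) ≈ 3.41×10⁻⁸ V.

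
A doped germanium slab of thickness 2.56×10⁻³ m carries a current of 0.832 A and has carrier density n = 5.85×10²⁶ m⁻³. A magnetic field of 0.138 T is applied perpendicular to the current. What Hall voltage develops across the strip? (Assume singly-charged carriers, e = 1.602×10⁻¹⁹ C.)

V_H = IB/(n e t).
V_H = (0.832)(0.138)/((5.85×10²⁶)(1.602×10⁻¹⁹)(2.56×10⁻³)) ≈ 4.79×10⁻⁷ V.

V_H ≈ 4.79×10⁻⁷ V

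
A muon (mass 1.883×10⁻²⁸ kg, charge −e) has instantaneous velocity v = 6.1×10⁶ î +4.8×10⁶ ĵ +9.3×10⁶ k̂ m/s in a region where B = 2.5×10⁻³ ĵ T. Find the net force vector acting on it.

F ≈ (3.72×10⁻¹⁵, 0, -2.44×10⁻¹⁵) N

v×B = (-2.32×10⁴, 0, 1.52×10⁴) N/C.
F = q v×B = (−1.602×10⁻¹⁹ C)·(-2.32×10⁴, 0, 1.52×10⁴) = (3.72×10⁻¹⁵, 0, -2.44×10⁻¹⁵) N.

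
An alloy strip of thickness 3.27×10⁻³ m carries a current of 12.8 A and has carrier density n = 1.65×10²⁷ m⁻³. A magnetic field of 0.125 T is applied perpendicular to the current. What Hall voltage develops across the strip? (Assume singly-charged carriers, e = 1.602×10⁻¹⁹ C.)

V_H = IB/(n e t).
V_H = (12.8)(0.125)/((1.65×10²⁷)(1.602×10⁻¹⁹)(3.27×10⁻³)) ≈ 1.85×10⁻⁶ V.

V_H ≈ 1.85×10⁻⁶ V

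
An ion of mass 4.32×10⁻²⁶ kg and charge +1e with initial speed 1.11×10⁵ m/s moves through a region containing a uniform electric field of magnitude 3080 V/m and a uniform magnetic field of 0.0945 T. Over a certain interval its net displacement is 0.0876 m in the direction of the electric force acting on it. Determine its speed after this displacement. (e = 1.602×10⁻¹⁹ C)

B does no work; ΔKE = |q|E d.
½mv_f² = ½mv₀² + |q|Ed = ½(4.32×10⁻²⁶)(1.11×10⁵)² + (1.602×10⁻¹⁹)(3080)(0.0876) ≈ 2.661×10⁻¹⁶ J + 4.322×10⁻¹⁷ J ≈ 3.094×10⁻¹⁶ J.
v_f = √(2·3.094×10⁻¹⁶/4.32×10⁻²⁶) ≈ 1.20×10⁵ m/s.

v_f ≈ 1.20×10⁵ m/s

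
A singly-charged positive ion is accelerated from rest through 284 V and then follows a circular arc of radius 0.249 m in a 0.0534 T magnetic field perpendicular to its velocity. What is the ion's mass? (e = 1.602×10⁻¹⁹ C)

Combine |q|V = ½mv² and r = mv/(|q|B): eliminate v to get m = qB²r²/(2V).
m = (1.602×10⁻¹⁹)(0.0534)²(0.249)²/(2·284) ≈ 4.99×10⁻²⁶ kg.

m ≈ 4.99×10⁻²⁶ kg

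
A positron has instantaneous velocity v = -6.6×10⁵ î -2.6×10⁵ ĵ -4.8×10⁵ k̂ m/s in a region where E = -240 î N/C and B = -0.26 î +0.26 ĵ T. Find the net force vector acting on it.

F ≈ (2.00×10⁻¹⁴, 2.00×10⁻¹⁴, -3.83×10⁻¹⁴) N

v×B = (1.25×10⁵, 1.25×10⁵, -2.39×10⁵) N/C.
E + v×B = (1.25×10⁵, 1.25×10⁵, -2.39×10⁵) N/C.
F = q(E + v×B) = (1.602×10⁻¹⁹ C)·(1.25×10⁵, 1.25×10⁵, -2.39×10⁵) = (2.00×10⁻¹⁴, 2.00×10⁻¹⁴, -3.83×10⁻¹⁴) N.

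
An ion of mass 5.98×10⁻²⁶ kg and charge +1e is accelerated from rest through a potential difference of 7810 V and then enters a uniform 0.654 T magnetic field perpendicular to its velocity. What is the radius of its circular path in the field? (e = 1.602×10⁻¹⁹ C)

Acceleration: |q|V = ½mv² ⇒ v = √(2|q|V/m) = √(2·1.602×10⁻¹⁹·7810/5.98×10⁻²⁶) ≈ 2.046×10⁵ m/s.
In the field: r = mv/(|q|B) = (5.98×10⁻²⁶)(2.046×10⁵)/((1.602×10⁻¹⁹)(0.654)) ≈ 0.117 m.

r ≈ 0.117 m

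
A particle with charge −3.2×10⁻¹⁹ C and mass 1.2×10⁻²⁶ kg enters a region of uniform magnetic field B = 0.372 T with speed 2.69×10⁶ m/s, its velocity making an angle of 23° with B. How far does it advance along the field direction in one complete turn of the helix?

v∥ = v cosθ = 2.69×10⁶·cos23° ≈ 2.476×10⁶ m/s.
T = 2πm/(|q|B) = 2π(1.2×10⁻²⁶)/((3.2×10⁻¹⁹)(0.372)) ≈ 6.334×10⁻⁷ s.
pitch = v∥ T = (2.476×10⁶)(6.334×10⁻⁷) ≈ 1.57 m.

p ≈ 1.57 m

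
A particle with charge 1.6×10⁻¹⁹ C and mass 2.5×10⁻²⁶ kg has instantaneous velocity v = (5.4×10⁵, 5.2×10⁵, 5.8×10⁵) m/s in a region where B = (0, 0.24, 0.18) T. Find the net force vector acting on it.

F ≈ (-7.30×10⁻¹⁵, -1.56×10⁻¹⁴, 2.07×10⁻¹⁴) N

v×B = (-4.56×10⁴, -9.72×10⁴, 1.30×10⁵) N/C.
F = q v×B = (1.6×10⁻¹⁹ C)·(-4.56×10⁴, -9.72×10⁴, 1.30×10⁵) = (-7.30×10⁻¹⁵, -1.56×10⁻¹⁴, 2.07×10⁻¹⁴) N.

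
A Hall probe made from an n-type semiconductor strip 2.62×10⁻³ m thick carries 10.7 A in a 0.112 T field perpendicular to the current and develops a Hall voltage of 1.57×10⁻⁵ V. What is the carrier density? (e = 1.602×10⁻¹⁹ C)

From V_H = IB/(n e t), n = IB/(V_H e t).
n = (10.7)(0.112)/((1.57×10⁻⁵)(1.602×10⁻¹⁹)(2.62×10⁻³)) ≈ 1.82×10²⁶ m⁻³.

n ≈ 1.82×10²⁶ m⁻³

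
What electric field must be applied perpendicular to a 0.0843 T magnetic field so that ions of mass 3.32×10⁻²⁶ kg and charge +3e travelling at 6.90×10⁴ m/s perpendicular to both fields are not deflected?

E = 5820 V/m

For straight-line motion qE = qvB, so E = vB.
E = 6.90×10⁴ × 0.0843 = 5820 V/m.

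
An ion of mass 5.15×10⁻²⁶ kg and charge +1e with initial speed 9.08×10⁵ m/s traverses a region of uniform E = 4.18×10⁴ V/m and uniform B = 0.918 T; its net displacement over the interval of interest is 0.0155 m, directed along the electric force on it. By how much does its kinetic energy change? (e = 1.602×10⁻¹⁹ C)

ΔKE ≈ 1.04×10⁻¹⁶ J

The magnetic force is always ⟂ v and does no work; only the electric force changes KE.
ΔKE = F_E · d = |q|E d = (1.602×10⁻¹⁹)(4.18×10⁴)(0.0155) ≈ 1.04×10⁻¹⁶ J.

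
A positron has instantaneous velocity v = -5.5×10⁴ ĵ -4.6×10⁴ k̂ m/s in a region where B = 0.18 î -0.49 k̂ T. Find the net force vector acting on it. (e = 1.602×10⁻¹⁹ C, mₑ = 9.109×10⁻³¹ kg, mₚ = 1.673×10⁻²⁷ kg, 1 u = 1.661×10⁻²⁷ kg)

v×B = (2.70×10⁴, -8280, 9900) N/C.
F = q v×B = (1.602×10⁻¹⁹ C)·(2.70×10⁴, -8280, 9900) = (4.32×10⁻¹⁵, -1.33×10⁻¹⁵, 1.59×10⁻¹⁵) N.

F ≈ (4.32×10⁻¹⁵, -1.33×10⁻¹⁵, 1.59×10⁻¹⁵) N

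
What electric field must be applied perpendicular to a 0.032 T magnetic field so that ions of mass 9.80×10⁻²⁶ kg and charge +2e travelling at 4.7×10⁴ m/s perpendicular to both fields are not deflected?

E = 1500 V/m

For straight-line motion qE = qvB, so E = vB.
E = 4.7×10⁴ × 0.032 = 1500 V/m.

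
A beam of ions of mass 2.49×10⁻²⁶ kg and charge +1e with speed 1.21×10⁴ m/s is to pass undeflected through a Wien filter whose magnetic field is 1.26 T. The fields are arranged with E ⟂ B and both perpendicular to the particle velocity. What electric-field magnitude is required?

E = 1.52×10⁴ V/m

For straight-line motion qE = qvB, so E = vB.
E = 1.21×10⁴ × 1.26 = 1.52×10⁴ V/m.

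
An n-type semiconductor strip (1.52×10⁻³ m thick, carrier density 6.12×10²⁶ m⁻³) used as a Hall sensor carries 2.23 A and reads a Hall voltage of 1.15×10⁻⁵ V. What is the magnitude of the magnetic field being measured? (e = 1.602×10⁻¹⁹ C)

From V_H = IB/(n e t), B = V_H n e t / I.
B = (1.15×10⁻⁵)(6.12×10²⁶)(1.602×10⁻¹⁹)(1.52×10⁻³)/2.23 ≈ 0.769 T.

B ≈ 0.769 T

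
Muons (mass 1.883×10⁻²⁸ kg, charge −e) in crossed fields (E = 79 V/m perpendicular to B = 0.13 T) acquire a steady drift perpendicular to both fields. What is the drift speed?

v_d ≈ 610 m/s

In crossed fields the guiding centre drifts at v_d = |E×B|/B² = E/B, independent of charge and mass.
v_d = 79/0.13 = 610 m/s.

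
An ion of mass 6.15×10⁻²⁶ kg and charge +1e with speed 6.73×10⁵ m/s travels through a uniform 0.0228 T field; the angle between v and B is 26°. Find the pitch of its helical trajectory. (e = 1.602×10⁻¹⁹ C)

p ≈ 64.0 m

v∥ = v cosθ = 6.73×10⁵·cos26° ≈ 6.049×10⁵ m/s.
T = 2πm/(|q|B) = 2π(6.15×10⁻²⁶)/((1.602×10⁻¹⁹)(0.0228)) ≈ 1.058×10⁻⁴ s.
pitch = v∥ T = (6.049×10⁵)(1.058×10⁻⁴) ≈ 64.0 m.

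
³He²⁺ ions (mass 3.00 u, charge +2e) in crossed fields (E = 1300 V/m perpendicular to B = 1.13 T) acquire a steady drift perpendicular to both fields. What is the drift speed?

v_d ≈ 1150 m/s

The steady drift has the magnetic force balancing the electric force, so v_d = E/B.
v_d = 1300/1.13 = 1150 m/s.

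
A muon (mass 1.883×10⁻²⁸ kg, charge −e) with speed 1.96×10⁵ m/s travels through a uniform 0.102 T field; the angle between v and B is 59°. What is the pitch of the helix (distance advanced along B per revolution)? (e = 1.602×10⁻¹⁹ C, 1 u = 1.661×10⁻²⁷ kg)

v∥ = v cosθ = 1.96×10⁵·cos59° ≈ 1.009×10⁵ m/s.
T = 2πm/(|q|B) = 2π(1.883×10⁻²⁸)/((1.602×10⁻¹⁹)(0.102)) ≈ 7.240×10⁻⁸ s.
pitch = v∥ T = (1.009×10⁵)(7.240×10⁻⁸) ≈ 7.31×10⁻³ m.

p ≈ 7.31×10⁻³ m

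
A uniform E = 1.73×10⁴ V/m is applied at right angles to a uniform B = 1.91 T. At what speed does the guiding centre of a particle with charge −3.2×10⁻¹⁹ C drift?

v_d ≈ 9060 m/s

The E×B drift speed is v_d = E/B.
v_d = 1.73×10⁴/1.91 = 9060 m/s.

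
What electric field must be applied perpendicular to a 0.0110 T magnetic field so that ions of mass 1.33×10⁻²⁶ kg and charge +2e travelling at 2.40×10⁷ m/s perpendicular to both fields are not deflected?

E = 2.64×10⁵ V/m

For straight-line motion qE = qvB, so E = vB.
E = 2.40×10⁷ × 0.0110 = 2.64×10⁵ V/m.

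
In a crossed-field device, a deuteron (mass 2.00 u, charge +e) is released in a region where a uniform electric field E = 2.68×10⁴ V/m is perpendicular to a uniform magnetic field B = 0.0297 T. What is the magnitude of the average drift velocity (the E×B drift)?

v_d ≈ 9.02×10⁵ m/s

In crossed fields the guiding centre drifts at v_d = |E×B|/B² = E/B, independent of charge and mass.
v_d = 2.68×10⁴/0.0297 = 9.02×10⁵ m/s.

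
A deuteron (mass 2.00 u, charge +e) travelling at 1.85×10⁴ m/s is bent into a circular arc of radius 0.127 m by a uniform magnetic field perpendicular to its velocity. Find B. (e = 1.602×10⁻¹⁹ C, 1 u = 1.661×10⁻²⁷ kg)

From |q|vB = mv²/r, B = mv/(|q|r).
B = (3.322×10⁻²⁷)(1.85×10⁴)/((1.602×10⁻¹⁹)(0.127)) ≈ 3.02×10⁻³ T.

B ≈ 3.02×10⁻³ T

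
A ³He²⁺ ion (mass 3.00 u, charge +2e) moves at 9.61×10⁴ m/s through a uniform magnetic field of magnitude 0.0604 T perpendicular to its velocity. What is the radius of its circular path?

r ≈ 0.0247 m

The magnetic force provides the centripetal force: |q|vB = mv²/r.
r = mv/(|q|B) = (4.983×10⁻²⁷)(9.61×10⁴)/((3.204×10⁻¹⁹)(0.0604)) ≈ 0.0247 m.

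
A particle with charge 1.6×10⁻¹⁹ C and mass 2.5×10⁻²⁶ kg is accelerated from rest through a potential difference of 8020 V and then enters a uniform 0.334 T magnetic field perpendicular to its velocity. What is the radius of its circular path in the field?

Acceleration: |q|V = ½mv² ⇒ v = √(2|q|V/m) = √(2·1.6×10⁻¹⁹·8020/2.5×10⁻²⁶) ≈ 3.204×10⁵ m/s.
In the field: r = mv/(|q|B) = (2.5×10⁻²⁶)(3.204×10⁵)/((1.6×10⁻¹⁹)(0.334)) ≈ 0.150 m.

r ≈ 0.150 m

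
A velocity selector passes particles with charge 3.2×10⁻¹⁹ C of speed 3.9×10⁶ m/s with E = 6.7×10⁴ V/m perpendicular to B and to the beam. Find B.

B = 0.017 T

Balance of forces in the selector: qE = qvB ⇒ B = E/v.
B = 6.7×10⁴/3.9×10⁶ = 0.017 T.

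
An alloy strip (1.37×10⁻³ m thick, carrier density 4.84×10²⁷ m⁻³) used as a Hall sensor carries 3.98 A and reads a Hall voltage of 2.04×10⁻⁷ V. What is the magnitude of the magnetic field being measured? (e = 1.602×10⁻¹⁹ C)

From V_H = IB/(n e t), B = V_H n e t / I.
B = (2.04×10⁻⁷)(4.84×10²⁷)(1.602×10⁻¹⁹)(1.37×10⁻³)/3.98 ≈ 0.0544 T.

B ≈ 0.0544 T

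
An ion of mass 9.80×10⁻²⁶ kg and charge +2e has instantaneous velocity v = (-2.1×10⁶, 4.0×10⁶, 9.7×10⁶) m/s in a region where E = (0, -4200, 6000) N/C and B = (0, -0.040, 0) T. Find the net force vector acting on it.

v×B = (3.88×10⁵, 0, 8.40×10⁴) N/C.
E + v×B = (3.88×10⁵, -4200, 9.00×10⁴) N/C.
F = q(E + v×B) = (3.204×10⁻¹⁹ C)·(3.88×10⁵, -4200, 9.00×10⁴) = (1.24×10⁻¹³, -1.35×10⁻¹⁵, 2.88×10⁻¹⁴) N.

F ≈ (1.24×10⁻¹³, -1.35×10⁻¹⁵, 2.88×10⁻¹⁴) N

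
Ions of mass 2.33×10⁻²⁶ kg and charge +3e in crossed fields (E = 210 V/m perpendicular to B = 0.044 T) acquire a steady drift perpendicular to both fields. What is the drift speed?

The steady drift has the magnetic force balancing the electric force, so v_d = E/B.
v_d = 210/0.044 = 4800 m/s.

v_d ≈ 4800 m/s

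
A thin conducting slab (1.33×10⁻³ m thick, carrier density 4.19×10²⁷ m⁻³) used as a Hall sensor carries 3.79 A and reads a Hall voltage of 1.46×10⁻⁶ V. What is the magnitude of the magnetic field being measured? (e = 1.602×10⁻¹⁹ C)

From V_H = IB/(n e t), B = V_H n e t / I.
B = (1.46×10⁻⁶)(4.19×10²⁷)(1.602×10⁻¹⁹)(1.33×10⁻³)/3.79 ≈ 0.344 T.

B ≈ 0.344 T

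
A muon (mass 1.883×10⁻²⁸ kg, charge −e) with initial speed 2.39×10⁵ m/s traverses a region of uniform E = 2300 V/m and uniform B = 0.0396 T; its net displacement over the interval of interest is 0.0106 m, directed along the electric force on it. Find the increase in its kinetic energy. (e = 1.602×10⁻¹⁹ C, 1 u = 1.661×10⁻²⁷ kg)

The magnetic force is always ⟂ v and does no work; only the electric force changes KE.
ΔKE = F_E · d = |q|E d = (1.602×10⁻¹⁹)(2300)(0.0106) ≈ 3.91×10⁻¹⁸ J.

ΔKE ≈ 3.91×10⁻¹⁸ J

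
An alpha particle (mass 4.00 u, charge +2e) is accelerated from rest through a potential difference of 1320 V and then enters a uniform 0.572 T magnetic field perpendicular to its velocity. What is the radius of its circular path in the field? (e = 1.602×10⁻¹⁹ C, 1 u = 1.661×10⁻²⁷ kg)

Acceleration: |q|V = ½mv² ⇒ v = √(2|q|V/m) = √(2·3.204×10⁻¹⁹·1320/6.644×10⁻²⁷) ≈ 3.568×10⁵ m/s.
In the field: r = mv/(|q|B) = (6.644×10⁻²⁷)(3.568×10⁵)/((3.204×10⁻¹⁹)(0.572)) ≈ 0.0129 m.

r ≈ 0.0129 m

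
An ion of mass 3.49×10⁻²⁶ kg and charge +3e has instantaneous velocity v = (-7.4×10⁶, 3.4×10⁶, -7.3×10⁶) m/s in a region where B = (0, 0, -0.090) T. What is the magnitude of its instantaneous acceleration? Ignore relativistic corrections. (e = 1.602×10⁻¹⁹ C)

|a| ≈ 1.01×10¹³ m/s²

v×B = (-3.06×10⁵, -6.66×10⁵, 0) N/C.
F = q v×B = (4.806×10⁻¹⁹ C)·(-3.06×10⁵, -6.66×10⁵, 0) = (-1.47×10⁻¹³, -3.20×10⁻¹³, 0) N.
|a| = |F|/m = 3.522×10⁻¹³/3.49×10⁻²⁶ ≈ 1.01×10¹³ m/s².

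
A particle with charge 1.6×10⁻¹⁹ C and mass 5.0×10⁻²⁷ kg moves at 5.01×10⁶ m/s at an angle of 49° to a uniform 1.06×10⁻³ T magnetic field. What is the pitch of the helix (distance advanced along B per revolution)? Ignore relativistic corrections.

v∥ = v cosθ = 5.01×10⁶·cos49° ≈ 3.287×10⁶ m/s.
T = 2πm/(|q|B) = 2π(5.0×10⁻²⁷)/((1.6×10⁻¹⁹)(1.06×10⁻³)) ≈ 1.852×10⁻⁴ s.
pitch = v∥ T = (3.287×10⁶)(1.852×10⁻⁴) ≈ 609 m.

p ≈ 609 m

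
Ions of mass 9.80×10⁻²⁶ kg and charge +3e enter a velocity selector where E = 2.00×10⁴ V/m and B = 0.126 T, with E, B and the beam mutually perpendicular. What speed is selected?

Straight-line motion ⇒ electric and magnetic forces cancel, so E = vB.
v = E/B = 2.00×10⁴/0.126 = 1.59×10⁵ m/s.
The result is independent of the particle's charge and mass.

v = 1.59×10⁵ m/s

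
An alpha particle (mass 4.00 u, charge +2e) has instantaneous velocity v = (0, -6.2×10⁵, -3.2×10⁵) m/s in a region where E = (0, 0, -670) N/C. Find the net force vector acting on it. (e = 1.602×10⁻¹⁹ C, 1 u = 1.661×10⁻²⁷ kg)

Only an electric field acts, so F = qE = (3.204×10⁻¹⁹ C)·(0, 0, -670) = (0, 0, -2.15×10⁻¹⁶) N.

F ≈ (0, 0, -2.15×10⁻¹⁶) N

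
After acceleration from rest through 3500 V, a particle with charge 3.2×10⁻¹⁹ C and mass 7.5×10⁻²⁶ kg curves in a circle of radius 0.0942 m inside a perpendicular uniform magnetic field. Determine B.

B ≈ 0.430 T

v = √(2|q|V/m) = √(2·3.2×10⁻¹⁹·3500/7.5×10⁻²⁶) ≈ 1.728×10⁵ m/s.
B = mv/(|q|r) = (7.5×10⁻²⁶)(1.728×10⁵)/((3.2×10⁻¹⁹)(0.0942)) ≈ 0.430 T.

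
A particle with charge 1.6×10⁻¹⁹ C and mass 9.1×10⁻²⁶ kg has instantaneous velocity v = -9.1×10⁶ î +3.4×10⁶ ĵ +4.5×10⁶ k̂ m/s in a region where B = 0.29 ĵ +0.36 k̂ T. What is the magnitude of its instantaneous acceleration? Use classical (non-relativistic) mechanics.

|a| ≈ 7.40×10¹² m/s²

v×B = (-8.10×10⁴, 3.28×10⁶, -2.64×10⁶) N/C.
F = q v×B = (1.6×10⁻¹⁹ C)·(-8.10×10⁴, 3.28×10⁶, -2.64×10⁶) = (-1.30×10⁻¹⁴, 5.24×10⁻¹³, -4.22×10⁻¹³) N.
|a| = |F|/m = 6.732×10⁻¹³/9.1×10⁻²⁶ ≈ 7.40×10¹² m/s².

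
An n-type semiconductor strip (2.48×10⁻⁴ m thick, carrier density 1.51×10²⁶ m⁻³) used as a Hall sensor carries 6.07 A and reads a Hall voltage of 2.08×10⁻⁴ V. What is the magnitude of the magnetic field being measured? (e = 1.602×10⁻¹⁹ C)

From V_H = IB/(n e t), B = V_H n e t / I.
B = (2.08×10⁻⁴)(1.51×10²⁶)(1.602×10⁻¹⁹)(2.48×10⁻⁴)/6.07 ≈ 0.206 T.

B ≈ 0.206 T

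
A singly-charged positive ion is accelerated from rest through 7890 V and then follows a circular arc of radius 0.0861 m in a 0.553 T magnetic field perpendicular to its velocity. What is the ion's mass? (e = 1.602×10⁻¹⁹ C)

m ≈ 2.30×10⁻²⁶ kg

Combine |q|V = ½mv² and r = mv/(|q|B): eliminate v to get m = qB²r²/(2V).
m = (1.602×10⁻¹⁹)(0.553)²(0.0861)²/(2·7890) ≈ 2.30×10⁻²⁶ kg.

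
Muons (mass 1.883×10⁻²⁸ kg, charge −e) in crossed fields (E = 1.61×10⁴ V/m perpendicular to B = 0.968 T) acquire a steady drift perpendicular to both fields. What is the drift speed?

In crossed fields the guiding centre drifts at v_d = |E×B|/B² = E/B, independent of charge and mass.
v_d = 1.61×10⁴/0.968 = 1.66×10⁴ m/s.

v_d ≈ 1.66×10⁴ m/s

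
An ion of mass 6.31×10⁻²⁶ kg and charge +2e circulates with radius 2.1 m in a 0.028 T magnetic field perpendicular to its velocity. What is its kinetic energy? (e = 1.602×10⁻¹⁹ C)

KE ≈ 1.8×10⁴ eV

v = |q|Br/m, then KE = ½mv² = (qBr)²/(2m).
v = (3.204×10⁻¹⁹)(0.028)(2.1)/6.31×10⁻²⁶ ≈ 2.986×10⁵ m/s.
KE = ½(6.31×10⁻²⁶)(2.986×10⁵)² ≈ 2.8×10⁻¹⁵ J = 1.8×10⁴ eV.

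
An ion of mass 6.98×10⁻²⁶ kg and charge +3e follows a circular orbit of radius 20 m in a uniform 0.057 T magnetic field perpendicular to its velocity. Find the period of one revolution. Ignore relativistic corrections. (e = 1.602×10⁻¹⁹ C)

The cyclotron period depends only on m, q, B: T = 2πm/(|q|B).
T = 2π(6.98×10⁻²⁶)/((4.806×10⁻¹⁹)(0.057)) ≈ 1.6×10⁻⁵ s.

T ≈ 1.6×10⁻⁵ s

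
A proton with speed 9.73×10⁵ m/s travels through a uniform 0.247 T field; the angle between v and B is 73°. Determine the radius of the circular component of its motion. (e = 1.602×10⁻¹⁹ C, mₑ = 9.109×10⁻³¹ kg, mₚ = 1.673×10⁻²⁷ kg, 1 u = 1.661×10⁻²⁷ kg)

v⊥ = v sinθ = 9.73×10⁵·sin73° ≈ 9.305×10⁵ m/s.
r = m v⊥/(|q|B) = (1.673×10⁻²⁷)(9.305×10⁵)/((1.602×10⁻¹⁹)(0.247)) ≈ 0.0393 m.

r ≈ 0.0393 m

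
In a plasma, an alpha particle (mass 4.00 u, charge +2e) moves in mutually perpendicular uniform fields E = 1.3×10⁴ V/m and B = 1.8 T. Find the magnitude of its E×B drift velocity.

v_d ≈ 7200 m/s

In crossed fields the guiding centre drifts at v_d = |E×B|/B² = E/B, independent of charge and mass.
v_d = 1.3×10⁴/1.8 = 7200 m/s.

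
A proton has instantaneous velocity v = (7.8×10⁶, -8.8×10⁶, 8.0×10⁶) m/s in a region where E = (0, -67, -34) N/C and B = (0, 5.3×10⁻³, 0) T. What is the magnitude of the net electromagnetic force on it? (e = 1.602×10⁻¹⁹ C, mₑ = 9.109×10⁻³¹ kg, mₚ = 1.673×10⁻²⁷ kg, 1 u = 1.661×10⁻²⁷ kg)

|F| ≈ 9.48×10⁻¹⁵ N

v×B = (-4.24×10⁴, 0, 4.13×10⁴) N/C.
E + v×B = (-4.24×10⁴, -67.0, 4.13×10⁴) N/C.
F = q(E + v×B) = (1.602×10⁻¹⁹ C)·(-4.24×10⁴, -67.0, 4.13×10⁴) = (-6.79×10⁻¹⁵, -1.07×10⁻¹⁷, 6.62×10⁻¹⁵) N.
|F| = 9.48×10⁻¹⁵ N.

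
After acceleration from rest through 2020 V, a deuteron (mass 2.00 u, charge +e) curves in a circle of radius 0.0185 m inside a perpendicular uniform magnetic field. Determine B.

v = √(2|q|V/m) = √(2·1.602×10⁻¹⁹·2020/3.322×10⁻²⁷) ≈ 4.414×10⁵ m/s.
B = mv/(|q|r) = (3.322×10⁻²⁷)(4.414×10⁵)/((1.602×10⁻¹⁹)(0.0185)) ≈ 0.495 T.

B ≈ 0.495 T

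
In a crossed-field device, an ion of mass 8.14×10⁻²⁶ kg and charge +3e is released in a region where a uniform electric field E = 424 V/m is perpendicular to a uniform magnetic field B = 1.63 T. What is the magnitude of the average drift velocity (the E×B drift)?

The steady drift has the magnetic force balancing the electric force, so v_d = E/B.
v_d = 424/1.63 = 260 m/s.

v_d ≈ 260 m/s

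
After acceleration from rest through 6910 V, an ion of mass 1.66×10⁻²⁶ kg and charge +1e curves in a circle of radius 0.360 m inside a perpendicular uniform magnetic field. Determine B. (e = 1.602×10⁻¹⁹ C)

B ≈ 0.105 T

v = √(2|q|V/m) = √(2·1.602×10⁻¹⁹·6910/1.66×10⁻²⁶) ≈ 3.652×10⁵ m/s.
B = mv/(|q|r) = (1.66×10⁻²⁶)(3.652×10⁵)/((1.602×10⁻¹⁹)(0.360)) ≈ 0.105 T.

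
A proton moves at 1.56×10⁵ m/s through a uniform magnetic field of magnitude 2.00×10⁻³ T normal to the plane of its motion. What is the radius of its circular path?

r ≈ 0.815 m

The magnetic force provides the centripetal force: |q|vB = mv²/r.
r = mv/(|q|B) = (1.673×10⁻²⁷)(1.56×10⁵)/((1.602×10⁻¹⁹)(2.00×10⁻³)) ≈ 0.815 m.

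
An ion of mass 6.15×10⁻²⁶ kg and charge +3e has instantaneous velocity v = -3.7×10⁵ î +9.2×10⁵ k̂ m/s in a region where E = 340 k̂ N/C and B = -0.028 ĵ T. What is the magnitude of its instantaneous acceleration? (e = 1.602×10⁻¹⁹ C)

|a| ≈ 2.18×10¹¹ m/s²

v×B = (2.58×10⁴, 0, 1.04×10⁴) N/C.
E + v×B = (2.58×10⁴, 0, 1.07×10⁴) N/C.
F = q(E + v×B) = (4.806×10⁻¹⁹ C)·(2.58×10⁴, 0, 1.07×10⁴) = (1.24×10⁻¹⁴, 0, 5.14×10⁻¹⁵) N.
|a| = |F|/m = 1.341×10⁻¹⁴/6.15×10⁻²⁶ ≈ 2.18×10¹¹ m/s².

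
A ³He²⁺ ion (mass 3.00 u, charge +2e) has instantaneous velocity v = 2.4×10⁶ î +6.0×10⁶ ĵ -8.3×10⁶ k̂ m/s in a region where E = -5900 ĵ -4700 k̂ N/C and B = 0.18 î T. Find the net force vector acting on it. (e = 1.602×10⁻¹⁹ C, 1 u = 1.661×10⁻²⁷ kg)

F ≈ (0, -4.81×10⁻¹³, -3.48×10⁻¹³) N

v×B = (0, -1.49×10⁶, -1.08×10⁶) N/C.
E + v×B = (0, -1.50×10⁶, -1.08×10⁶) N/C.
F = q(E + v×B) = (3.204×10⁻¹⁹ C)·(0, -1.50×10⁶, -1.08×10⁶) = (0, -4.81×10⁻¹³, -3.48×10⁻¹³) N.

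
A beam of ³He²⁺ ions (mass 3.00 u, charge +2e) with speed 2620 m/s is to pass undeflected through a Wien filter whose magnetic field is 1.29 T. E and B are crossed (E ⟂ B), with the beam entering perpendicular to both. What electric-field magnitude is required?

For straight-line motion qE = qvB, so E = vB.
E = 2620 × 1.29 = 3380 V/m.

E = 3380 V/m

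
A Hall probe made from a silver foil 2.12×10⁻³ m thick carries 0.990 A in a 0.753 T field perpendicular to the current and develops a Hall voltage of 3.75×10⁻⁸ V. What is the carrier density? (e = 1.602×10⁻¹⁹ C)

n ≈ 5.85×10²⁸ m⁻³

From V_H = IB/(n e t), n = IB/(V_H e t).
n = (0.990)(0.753)/((3.75×10⁻⁸)(1.602×10⁻¹⁹)(2.12×10⁻³)) ≈ 5.85×10²⁸ m⁻³.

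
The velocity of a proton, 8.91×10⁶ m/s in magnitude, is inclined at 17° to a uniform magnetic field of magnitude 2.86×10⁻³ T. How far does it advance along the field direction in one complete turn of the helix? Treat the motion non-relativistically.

p ≈ 195 m

v∥ = v cosθ = 8.91×10⁶·cos17° ≈ 8.521×10⁶ m/s.
T = 2πm/(|q|B) = 2π(1.673×10⁻²⁷)/((1.602×10⁻¹⁹)(2.86×10⁻³)) ≈ 2.294×10⁻⁵ s.
pitch = v∥ T = (8.521×10⁶)(2.294×10⁻⁵) ≈ 195 m.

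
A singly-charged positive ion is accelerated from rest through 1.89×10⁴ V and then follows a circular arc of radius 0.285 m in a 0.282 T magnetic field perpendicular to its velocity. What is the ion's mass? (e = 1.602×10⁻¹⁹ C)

Combine |q|V = ½mv² and r = mv/(|q|B): eliminate v to get m = qB²r²/(2V).
m = (1.602×10⁻¹⁹)(0.282)²(0.285)²/(2·1.89×10⁴) ≈ 2.74×10⁻²⁶ kg.

m ≈ 2.74×10⁻²⁶ kg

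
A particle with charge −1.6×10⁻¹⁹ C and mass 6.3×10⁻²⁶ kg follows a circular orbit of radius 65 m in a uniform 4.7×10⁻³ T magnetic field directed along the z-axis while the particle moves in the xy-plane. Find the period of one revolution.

T ≈ 5.3×10⁻⁴ s

The cyclotron period depends only on m, q, B: T = 2πm/(|q|B).
T = 2π(6.3×10⁻²⁶)/((1.6×10⁻¹⁹)(4.7×10⁻³)) ≈ 5.3×10⁻⁴ s.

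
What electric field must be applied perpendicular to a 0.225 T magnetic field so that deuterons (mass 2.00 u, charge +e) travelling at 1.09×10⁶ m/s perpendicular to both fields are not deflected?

For straight-line motion qE = qvB, so E = vB.
E = 1.09×10⁶ × 0.225 = 2.45×10⁵ V/m.

E = 2.45×10⁵ V/m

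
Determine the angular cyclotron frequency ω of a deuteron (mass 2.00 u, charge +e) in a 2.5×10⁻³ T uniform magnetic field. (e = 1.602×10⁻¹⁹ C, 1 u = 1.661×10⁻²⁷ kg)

ω = |q|B/m.
ω = (1.602×10⁻¹⁹)(2.5×10⁻³)/3.322×10⁻²⁷ ≈ 1.2×10⁵ rad/s.

ω ≈ 1.2×10⁵ rad/s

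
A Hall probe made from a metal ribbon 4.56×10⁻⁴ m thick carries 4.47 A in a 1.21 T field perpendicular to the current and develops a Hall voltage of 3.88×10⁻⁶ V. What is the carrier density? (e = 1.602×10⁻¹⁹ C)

n ≈ 1.91×10²⁸ m⁻³

From V_H = IB/(n e t), n = IB/(V_H e t).
n = (4.47)(1.21)/((3.88×10⁻⁶)(1.602×10⁻¹⁹)(4.56×10⁻⁴)) ≈ 1.91×10²⁸ m⁻³.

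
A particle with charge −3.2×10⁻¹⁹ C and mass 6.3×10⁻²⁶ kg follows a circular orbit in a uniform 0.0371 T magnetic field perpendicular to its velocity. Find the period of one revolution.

T ≈ 3.33×10⁻⁵ s

The cyclotron period depends only on m, q, B: T = 2πm/(|q|B).
T = 2π(6.3×10⁻²⁶)/((3.2×10⁻¹⁹)(0.0371)) ≈ 3.33×10⁻⁵ s.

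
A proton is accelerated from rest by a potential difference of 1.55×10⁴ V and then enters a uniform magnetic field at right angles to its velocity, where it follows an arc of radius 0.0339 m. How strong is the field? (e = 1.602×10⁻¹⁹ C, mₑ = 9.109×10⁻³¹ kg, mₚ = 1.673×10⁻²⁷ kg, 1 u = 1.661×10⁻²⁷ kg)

v = √(2|q|V/m) = √(2·1.602×10⁻¹⁹·1.55×10⁴/1.673×10⁻²⁷) ≈ 1.723×10⁶ m/s.
B = mv/(|q|r) = (1.673×10⁻²⁷)(1.723×10⁶)/((1.602×10⁻¹⁹)(0.0339)) ≈ 0.531 T.

B ≈ 0.531 T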